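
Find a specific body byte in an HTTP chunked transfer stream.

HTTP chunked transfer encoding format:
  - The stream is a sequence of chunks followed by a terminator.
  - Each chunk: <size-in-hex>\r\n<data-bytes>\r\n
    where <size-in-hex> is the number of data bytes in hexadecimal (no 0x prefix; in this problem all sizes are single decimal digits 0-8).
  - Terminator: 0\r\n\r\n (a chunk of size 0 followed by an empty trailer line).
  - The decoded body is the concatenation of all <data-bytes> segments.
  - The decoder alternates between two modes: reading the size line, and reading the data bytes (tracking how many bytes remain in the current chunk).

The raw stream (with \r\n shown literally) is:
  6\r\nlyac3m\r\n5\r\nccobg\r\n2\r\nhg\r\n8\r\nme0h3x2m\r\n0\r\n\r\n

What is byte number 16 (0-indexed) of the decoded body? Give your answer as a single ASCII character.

Chunk 1: stream[0..1]='6' size=0x6=6, data at stream[3..9]='lyac3m' -> body[0..6], body so far='lyac3m'
Chunk 2: stream[11..12]='5' size=0x5=5, data at stream[14..19]='ccobg' -> body[6..11], body so far='lyac3mccobg'
Chunk 3: stream[21..22]='2' size=0x2=2, data at stream[24..26]='hg' -> body[11..13], body so far='lyac3mccobghg'
Chunk 4: stream[28..29]='8' size=0x8=8, data at stream[31..39]='me0h3x2m' -> body[13..21], body so far='lyac3mccobghgme0h3x2m'
Chunk 5: stream[41..42]='0' size=0 (terminator). Final body='lyac3mccobghgme0h3x2m' (21 bytes)
Body byte 16 = 'h'

Answer: h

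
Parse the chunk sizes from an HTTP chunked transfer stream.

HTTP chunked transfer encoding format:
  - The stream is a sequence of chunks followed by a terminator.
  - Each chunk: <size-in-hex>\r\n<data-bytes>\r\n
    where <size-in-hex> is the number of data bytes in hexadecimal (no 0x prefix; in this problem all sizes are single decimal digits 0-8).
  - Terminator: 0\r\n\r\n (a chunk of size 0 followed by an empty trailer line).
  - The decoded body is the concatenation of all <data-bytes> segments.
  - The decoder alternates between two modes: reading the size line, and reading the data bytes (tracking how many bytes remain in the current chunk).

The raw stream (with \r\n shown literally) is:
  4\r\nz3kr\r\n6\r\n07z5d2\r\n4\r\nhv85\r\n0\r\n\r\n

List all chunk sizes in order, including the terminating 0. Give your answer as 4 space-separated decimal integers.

Chunk 1: stream[0..1]='4' size=0x4=4, data at stream[3..7]='z3kr' -> body[0..4], body so far='z3kr'
Chunk 2: stream[9..10]='6' size=0x6=6, data at stream[12..18]='07z5d2' -> body[4..10], body so far='z3kr07z5d2'
Chunk 3: stream[20..21]='4' size=0x4=4, data at stream[23..27]='hv85' -> body[10..14], body so far='z3kr07z5d2hv85'
Chunk 4: stream[29..30]='0' size=0 (terminator). Final body='z3kr07z5d2hv85' (14 bytes)

Answer: 4 6 4 0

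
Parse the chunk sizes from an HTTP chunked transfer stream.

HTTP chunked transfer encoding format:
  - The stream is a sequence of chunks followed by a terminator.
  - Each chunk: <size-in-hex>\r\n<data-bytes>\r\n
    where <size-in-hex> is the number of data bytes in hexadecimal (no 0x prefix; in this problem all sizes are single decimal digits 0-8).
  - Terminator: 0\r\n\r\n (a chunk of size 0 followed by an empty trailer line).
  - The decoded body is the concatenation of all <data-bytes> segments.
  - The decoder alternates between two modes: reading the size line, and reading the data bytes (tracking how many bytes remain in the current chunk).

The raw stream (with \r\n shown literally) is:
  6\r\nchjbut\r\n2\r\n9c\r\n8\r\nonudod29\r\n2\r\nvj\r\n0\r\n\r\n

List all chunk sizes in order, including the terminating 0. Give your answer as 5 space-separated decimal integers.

Chunk 1: stream[0..1]='6' size=0x6=6, data at stream[3..9]='chjbut' -> body[0..6], body so far='chjbut'
Chunk 2: stream[11..12]='2' size=0x2=2, data at stream[14..16]='9c' -> body[6..8], body so far='chjbut9c'
Chunk 3: stream[18..19]='8' size=0x8=8, data at stream[21..29]='onudod29' -> body[8..16], body so far='chjbut9conudod29'
Chunk 4: stream[31..32]='2' size=0x2=2, data at stream[34..36]='vj' -> body[16..18], body so far='chjbut9conudod29vj'
Chunk 5: stream[38..39]='0' size=0 (terminator). Final body='chjbut9conudod29vj' (18 bytes)

Answer: 6 2 8 2 0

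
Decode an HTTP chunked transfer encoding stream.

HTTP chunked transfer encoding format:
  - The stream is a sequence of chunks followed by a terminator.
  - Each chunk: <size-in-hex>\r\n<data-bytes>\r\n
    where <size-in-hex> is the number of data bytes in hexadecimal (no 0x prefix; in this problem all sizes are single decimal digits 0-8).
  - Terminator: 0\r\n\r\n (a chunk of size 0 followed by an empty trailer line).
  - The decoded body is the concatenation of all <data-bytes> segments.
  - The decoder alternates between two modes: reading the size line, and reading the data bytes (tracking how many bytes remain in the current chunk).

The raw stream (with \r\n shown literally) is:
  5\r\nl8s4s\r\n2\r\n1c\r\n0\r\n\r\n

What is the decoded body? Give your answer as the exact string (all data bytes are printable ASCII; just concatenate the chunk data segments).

Chunk 1: stream[0..1]='5' size=0x5=5, data at stream[3..8]='l8s4s' -> body[0..5], body so far='l8s4s'
Chunk 2: stream[10..11]='2' size=0x2=2, data at stream[13..15]='1c' -> body[5..7], body so far='l8s4s1c'
Chunk 3: stream[17..18]='0' size=0 (terminator). Final body='l8s4s1c' (7 bytes)

Answer: l8s4s1c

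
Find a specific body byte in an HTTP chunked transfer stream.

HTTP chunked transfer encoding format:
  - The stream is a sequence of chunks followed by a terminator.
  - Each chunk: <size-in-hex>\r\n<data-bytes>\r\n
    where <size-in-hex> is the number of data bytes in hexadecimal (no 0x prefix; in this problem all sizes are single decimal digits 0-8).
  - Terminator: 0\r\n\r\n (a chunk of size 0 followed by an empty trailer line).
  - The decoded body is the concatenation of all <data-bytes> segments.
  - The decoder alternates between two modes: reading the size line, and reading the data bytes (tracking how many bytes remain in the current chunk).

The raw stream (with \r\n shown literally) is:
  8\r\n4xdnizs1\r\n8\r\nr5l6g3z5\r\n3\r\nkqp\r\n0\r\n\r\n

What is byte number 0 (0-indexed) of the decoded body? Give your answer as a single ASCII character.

Answer: 4

Derivation:
Chunk 1: stream[0..1]='8' size=0x8=8, data at stream[3..11]='4xdnizs1' -> body[0..8], body so far='4xdnizs1'
Chunk 2: stream[13..14]='8' size=0x8=8, data at stream[16..24]='r5l6g3z5' -> body[8..16], body so far='4xdnizs1r5l6g3z5'
Chunk 3: stream[26..27]='3' size=0x3=3, data at stream[29..32]='kqp' -> body[16..19], body so far='4xdnizs1r5l6g3z5kqp'
Chunk 4: stream[34..35]='0' size=0 (terminator). Final body='4xdnizs1r5l6g3z5kqp' (19 bytes)
Body byte 0 = '4'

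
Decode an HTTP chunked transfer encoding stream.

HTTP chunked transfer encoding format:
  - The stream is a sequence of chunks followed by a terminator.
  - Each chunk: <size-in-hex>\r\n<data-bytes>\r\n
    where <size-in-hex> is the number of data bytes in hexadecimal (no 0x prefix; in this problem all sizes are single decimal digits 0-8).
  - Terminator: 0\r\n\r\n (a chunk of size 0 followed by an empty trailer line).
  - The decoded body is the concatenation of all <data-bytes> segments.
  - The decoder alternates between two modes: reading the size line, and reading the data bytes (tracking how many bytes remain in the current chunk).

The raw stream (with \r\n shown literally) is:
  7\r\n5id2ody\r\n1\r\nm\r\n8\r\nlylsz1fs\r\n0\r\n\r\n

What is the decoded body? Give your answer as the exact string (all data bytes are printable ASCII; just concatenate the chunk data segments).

Answer: 5id2odymlylsz1fs

Derivation:
Chunk 1: stream[0..1]='7' size=0x7=7, data at stream[3..10]='5id2ody' -> body[0..7], body so far='5id2ody'
Chunk 2: stream[12..13]='1' size=0x1=1, data at stream[15..16]='m' -> body[7..8], body so far='5id2odym'
Chunk 3: stream[18..19]='8' size=0x8=8, data at stream[21..29]='lylsz1fs' -> body[8..16], body so far='5id2odymlylsz1fs'
Chunk 4: stream[31..32]='0' size=0 (terminator). Final body='5id2odymlylsz1fs' (16 bytes)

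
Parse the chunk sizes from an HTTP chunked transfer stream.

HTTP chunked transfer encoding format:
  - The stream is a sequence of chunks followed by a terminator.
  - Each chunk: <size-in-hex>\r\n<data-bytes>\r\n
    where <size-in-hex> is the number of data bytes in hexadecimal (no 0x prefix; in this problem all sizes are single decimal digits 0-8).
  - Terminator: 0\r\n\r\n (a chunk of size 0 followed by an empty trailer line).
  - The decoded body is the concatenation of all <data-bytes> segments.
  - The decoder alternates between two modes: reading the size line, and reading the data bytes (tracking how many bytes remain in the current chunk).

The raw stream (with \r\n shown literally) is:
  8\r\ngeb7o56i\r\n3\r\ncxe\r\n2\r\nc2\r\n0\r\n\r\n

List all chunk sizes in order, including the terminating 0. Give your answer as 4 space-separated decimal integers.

Answer: 8 3 2 0

Derivation:
Chunk 1: stream[0..1]='8' size=0x8=8, data at stream[3..11]='geb7o56i' -> body[0..8], body so far='geb7o56i'
Chunk 2: stream[13..14]='3' size=0x3=3, data at stream[16..19]='cxe' -> body[8..11], body so far='geb7o56icxe'
Chunk 3: stream[21..22]='2' size=0x2=2, data at stream[24..26]='c2' -> body[11..13], body so far='geb7o56icxec2'
Chunk 4: stream[28..29]='0' size=0 (terminator). Final body='geb7o56icxec2' (13 bytes)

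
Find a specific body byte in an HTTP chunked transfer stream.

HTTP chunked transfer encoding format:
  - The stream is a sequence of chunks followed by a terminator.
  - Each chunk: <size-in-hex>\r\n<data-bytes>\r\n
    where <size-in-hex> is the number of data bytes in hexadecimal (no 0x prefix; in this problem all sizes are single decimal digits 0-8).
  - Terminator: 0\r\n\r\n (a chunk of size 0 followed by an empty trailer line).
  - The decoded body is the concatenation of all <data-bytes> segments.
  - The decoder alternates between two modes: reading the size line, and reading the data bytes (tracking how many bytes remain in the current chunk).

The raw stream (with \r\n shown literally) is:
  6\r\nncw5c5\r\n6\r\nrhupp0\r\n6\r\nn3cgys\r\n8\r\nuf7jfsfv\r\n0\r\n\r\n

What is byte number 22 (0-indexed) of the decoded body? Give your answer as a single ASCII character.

Chunk 1: stream[0..1]='6' size=0x6=6, data at stream[3..9]='ncw5c5' -> body[0..6], body so far='ncw5c5'
Chunk 2: stream[11..12]='6' size=0x6=6, data at stream[14..20]='rhupp0' -> body[6..12], body so far='ncw5c5rhupp0'
Chunk 3: stream[22..23]='6' size=0x6=6, data at stream[25..31]='n3cgys' -> body[12..18], body so far='ncw5c5rhupp0n3cgys'
Chunk 4: stream[33..34]='8' size=0x8=8, data at stream[36..44]='uf7jfsfv' -> body[18..26], body so far='ncw5c5rhupp0n3cgysuf7jfsfv'
Chunk 5: stream[46..47]='0' size=0 (terminator). Final body='ncw5c5rhupp0n3cgysuf7jfsfv' (26 bytes)
Body byte 22 = 'f'

Answer: f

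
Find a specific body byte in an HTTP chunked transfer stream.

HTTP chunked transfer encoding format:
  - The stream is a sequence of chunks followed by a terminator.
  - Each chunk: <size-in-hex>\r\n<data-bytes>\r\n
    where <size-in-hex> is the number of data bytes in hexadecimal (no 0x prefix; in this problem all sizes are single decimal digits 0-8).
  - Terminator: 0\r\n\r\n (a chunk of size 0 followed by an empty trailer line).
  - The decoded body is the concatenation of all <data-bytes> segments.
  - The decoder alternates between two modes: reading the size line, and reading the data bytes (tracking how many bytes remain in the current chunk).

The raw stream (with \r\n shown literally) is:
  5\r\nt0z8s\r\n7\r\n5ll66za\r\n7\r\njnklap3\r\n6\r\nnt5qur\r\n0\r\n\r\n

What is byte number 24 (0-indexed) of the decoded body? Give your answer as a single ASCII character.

Chunk 1: stream[0..1]='5' size=0x5=5, data at stream[3..8]='t0z8s' -> body[0..5], body so far='t0z8s'
Chunk 2: stream[10..11]='7' size=0x7=7, data at stream[13..20]='5ll66za' -> body[5..12], body so far='t0z8s5ll66za'
Chunk 3: stream[22..23]='7' size=0x7=7, data at stream[25..32]='jnklap3' -> body[12..19], body so far='t0z8s5ll66zajnklap3'
Chunk 4: stream[34..35]='6' size=0x6=6, data at stream[37..43]='nt5qur' -> body[19..25], body so far='t0z8s5ll66zajnklap3nt5qur'
Chunk 5: stream[45..46]='0' size=0 (terminator). Final body='t0z8s5ll66zajnklap3nt5qur' (25 bytes)
Body byte 24 = 'r'

Answer: r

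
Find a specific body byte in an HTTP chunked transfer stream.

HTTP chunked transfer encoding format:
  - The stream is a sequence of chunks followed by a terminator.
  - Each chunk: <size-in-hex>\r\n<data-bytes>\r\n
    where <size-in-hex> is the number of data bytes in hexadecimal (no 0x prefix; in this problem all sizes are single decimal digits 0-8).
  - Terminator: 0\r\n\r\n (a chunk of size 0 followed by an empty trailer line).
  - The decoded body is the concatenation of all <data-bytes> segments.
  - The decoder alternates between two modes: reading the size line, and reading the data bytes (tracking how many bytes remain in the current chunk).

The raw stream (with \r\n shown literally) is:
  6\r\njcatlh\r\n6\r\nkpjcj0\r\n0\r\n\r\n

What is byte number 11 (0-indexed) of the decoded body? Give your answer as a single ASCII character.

Chunk 1: stream[0..1]='6' size=0x6=6, data at stream[3..9]='jcatlh' -> body[0..6], body so far='jcatlh'
Chunk 2: stream[11..12]='6' size=0x6=6, data at stream[14..20]='kpjcj0' -> body[6..12], body so far='jcatlhkpjcj0'
Chunk 3: stream[22..23]='0' size=0 (terminator). Final body='jcatlhkpjcj0' (12 bytes)
Body byte 11 = '0'

Answer: 0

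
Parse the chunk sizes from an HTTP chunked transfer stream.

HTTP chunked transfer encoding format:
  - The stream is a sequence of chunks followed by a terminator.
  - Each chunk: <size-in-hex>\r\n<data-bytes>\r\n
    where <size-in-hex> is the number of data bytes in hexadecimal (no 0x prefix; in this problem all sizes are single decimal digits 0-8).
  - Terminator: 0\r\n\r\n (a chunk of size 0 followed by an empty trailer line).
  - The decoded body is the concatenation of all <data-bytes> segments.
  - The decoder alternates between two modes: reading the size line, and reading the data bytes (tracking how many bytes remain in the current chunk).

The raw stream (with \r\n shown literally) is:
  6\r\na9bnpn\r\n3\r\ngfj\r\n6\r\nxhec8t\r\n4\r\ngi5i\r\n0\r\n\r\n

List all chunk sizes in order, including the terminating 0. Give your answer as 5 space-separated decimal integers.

Chunk 1: stream[0..1]='6' size=0x6=6, data at stream[3..9]='a9bnpn' -> body[0..6], body so far='a9bnpn'
Chunk 2: stream[11..12]='3' size=0x3=3, data at stream[14..17]='gfj' -> body[6..9], body so far='a9bnpngfj'
Chunk 3: stream[19..20]='6' size=0x6=6, data at stream[22..28]='xhec8t' -> body[9..15], body so far='a9bnpngfjxhec8t'
Chunk 4: stream[30..31]='4' size=0x4=4, data at stream[33..37]='gi5i' -> body[15..19], body so far='a9bnpngfjxhec8tgi5i'
Chunk 5: stream[39..40]='0' size=0 (terminator). Final body='a9bnpngfjxhec8tgi5i' (19 bytes)

Answer: 6 3 6 4 0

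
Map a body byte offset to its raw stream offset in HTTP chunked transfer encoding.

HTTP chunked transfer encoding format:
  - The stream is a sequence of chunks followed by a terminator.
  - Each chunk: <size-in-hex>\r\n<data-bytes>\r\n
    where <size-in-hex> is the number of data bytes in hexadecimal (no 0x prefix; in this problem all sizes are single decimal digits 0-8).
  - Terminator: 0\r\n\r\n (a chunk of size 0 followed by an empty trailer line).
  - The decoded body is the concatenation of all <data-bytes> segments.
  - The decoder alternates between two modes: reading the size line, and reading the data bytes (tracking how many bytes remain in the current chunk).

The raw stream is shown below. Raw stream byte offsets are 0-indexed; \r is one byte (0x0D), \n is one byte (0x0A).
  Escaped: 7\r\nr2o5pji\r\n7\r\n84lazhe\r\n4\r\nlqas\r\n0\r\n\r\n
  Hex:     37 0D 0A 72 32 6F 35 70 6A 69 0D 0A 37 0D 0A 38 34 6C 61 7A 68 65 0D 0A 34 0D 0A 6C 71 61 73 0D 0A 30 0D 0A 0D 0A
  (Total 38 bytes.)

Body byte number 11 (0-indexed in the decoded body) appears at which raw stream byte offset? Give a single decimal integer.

Answer: 19

Derivation:
Chunk 1: stream[0..1]='7' size=0x7=7, data at stream[3..10]='r2o5pji' -> body[0..7], body so far='r2o5pji'
Chunk 2: stream[12..13]='7' size=0x7=7, data at stream[15..22]='84lazhe' -> body[7..14], body so far='r2o5pji84lazhe'
Chunk 3: stream[24..25]='4' size=0x4=4, data at stream[27..31]='lqas' -> body[14..18], body so far='r2o5pji84lazhelqas'
Chunk 4: stream[33..34]='0' size=0 (terminator). Final body='r2o5pji84lazhelqas' (18 bytes)
Body byte 11 at stream offset 19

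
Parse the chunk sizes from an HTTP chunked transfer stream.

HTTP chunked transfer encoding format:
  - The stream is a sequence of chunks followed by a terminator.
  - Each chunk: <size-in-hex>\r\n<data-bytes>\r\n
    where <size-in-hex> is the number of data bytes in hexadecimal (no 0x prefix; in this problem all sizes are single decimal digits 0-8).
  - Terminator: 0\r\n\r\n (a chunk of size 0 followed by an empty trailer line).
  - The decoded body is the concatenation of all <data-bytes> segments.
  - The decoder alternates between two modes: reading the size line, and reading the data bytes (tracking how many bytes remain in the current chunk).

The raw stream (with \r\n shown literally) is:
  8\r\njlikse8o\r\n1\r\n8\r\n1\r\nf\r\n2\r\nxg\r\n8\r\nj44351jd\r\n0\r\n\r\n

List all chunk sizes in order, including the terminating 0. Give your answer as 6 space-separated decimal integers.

Answer: 8 1 1 2 8 0

Derivation:
Chunk 1: stream[0..1]='8' size=0x8=8, data at stream[3..11]='jlikse8o' -> body[0..8], body so far='jlikse8o'
Chunk 2: stream[13..14]='1' size=0x1=1, data at stream[16..17]='8' -> body[8..9], body so far='jlikse8o8'
Chunk 3: stream[19..20]='1' size=0x1=1, data at stream[22..23]='f' -> body[9..10], body so far='jlikse8o8f'
Chunk 4: stream[25..26]='2' size=0x2=2, data at stream[28..30]='xg' -> body[10..12], body so far='jlikse8o8fxg'
Chunk 5: stream[32..33]='8' size=0x8=8, data at stream[35..43]='j44351jd' -> body[12..20], body so far='jlikse8o8fxgj44351jd'
Chunk 6: stream[45..46]='0' size=0 (terminator). Final body='jlikse8o8fxgj44351jd' (20 bytes)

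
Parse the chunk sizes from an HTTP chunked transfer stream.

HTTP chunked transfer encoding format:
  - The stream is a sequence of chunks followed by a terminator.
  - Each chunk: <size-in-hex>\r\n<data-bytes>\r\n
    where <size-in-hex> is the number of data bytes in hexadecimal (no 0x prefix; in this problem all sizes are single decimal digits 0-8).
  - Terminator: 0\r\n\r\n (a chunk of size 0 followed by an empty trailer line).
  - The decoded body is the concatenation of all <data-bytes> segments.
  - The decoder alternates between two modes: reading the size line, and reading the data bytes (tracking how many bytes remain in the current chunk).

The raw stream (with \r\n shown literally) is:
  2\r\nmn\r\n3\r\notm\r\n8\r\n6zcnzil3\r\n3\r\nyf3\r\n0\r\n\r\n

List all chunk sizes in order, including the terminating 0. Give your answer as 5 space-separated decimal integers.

Chunk 1: stream[0..1]='2' size=0x2=2, data at stream[3..5]='mn' -> body[0..2], body so far='mn'
Chunk 2: stream[7..8]='3' size=0x3=3, data at stream[10..13]='otm' -> body[2..5], body so far='mnotm'
Chunk 3: stream[15..16]='8' size=0x8=8, data at stream[18..26]='6zcnzil3' -> body[5..13], body so far='mnotm6zcnzil3'
Chunk 4: stream[28..29]='3' size=0x3=3, data at stream[31..34]='yf3' -> body[13..16], body so far='mnotm6zcnzil3yf3'
Chunk 5: stream[36..37]='0' size=0 (terminator). Final body='mnotm6zcnzil3yf3' (16 bytes)

Answer: 2 3 8 3 0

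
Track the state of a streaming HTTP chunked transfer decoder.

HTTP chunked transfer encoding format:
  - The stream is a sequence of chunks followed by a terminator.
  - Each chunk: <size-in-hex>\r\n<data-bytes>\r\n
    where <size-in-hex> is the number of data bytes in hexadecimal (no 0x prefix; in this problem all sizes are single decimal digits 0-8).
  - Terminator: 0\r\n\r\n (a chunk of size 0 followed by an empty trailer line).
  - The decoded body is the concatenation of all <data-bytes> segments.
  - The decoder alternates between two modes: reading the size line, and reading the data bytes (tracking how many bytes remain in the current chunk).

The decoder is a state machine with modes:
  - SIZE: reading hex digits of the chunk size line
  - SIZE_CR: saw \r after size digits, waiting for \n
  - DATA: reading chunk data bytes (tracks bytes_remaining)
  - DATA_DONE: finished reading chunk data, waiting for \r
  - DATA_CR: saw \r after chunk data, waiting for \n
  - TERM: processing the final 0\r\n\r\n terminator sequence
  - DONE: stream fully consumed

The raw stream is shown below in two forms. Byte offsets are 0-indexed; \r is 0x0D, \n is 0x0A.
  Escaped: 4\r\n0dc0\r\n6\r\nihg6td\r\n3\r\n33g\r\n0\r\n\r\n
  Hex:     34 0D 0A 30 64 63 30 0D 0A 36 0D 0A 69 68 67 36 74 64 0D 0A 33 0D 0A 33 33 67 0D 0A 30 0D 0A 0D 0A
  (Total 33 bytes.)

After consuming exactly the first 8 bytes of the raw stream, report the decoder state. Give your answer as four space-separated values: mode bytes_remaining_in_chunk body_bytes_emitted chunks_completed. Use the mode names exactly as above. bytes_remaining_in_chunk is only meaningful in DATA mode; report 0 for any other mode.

Byte 0 = '4': mode=SIZE remaining=0 emitted=0 chunks_done=0
Byte 1 = 0x0D: mode=SIZE_CR remaining=0 emitted=0 chunks_done=0
Byte 2 = 0x0A: mode=DATA remaining=4 emitted=0 chunks_done=0
Byte 3 = '0': mode=DATA remaining=3 emitted=1 chunks_done=0
Byte 4 = 'd': mode=DATA remaining=2 emitted=2 chunks_done=0
Byte 5 = 'c': mode=DATA remaining=1 emitted=3 chunks_done=0
Byte 6 = '0': mode=DATA_DONE remaining=0 emitted=4 chunks_done=0
Byte 7 = 0x0D: mode=DATA_CR remaining=0 emitted=4 chunks_done=0

Answer: DATA_CR 0 4 0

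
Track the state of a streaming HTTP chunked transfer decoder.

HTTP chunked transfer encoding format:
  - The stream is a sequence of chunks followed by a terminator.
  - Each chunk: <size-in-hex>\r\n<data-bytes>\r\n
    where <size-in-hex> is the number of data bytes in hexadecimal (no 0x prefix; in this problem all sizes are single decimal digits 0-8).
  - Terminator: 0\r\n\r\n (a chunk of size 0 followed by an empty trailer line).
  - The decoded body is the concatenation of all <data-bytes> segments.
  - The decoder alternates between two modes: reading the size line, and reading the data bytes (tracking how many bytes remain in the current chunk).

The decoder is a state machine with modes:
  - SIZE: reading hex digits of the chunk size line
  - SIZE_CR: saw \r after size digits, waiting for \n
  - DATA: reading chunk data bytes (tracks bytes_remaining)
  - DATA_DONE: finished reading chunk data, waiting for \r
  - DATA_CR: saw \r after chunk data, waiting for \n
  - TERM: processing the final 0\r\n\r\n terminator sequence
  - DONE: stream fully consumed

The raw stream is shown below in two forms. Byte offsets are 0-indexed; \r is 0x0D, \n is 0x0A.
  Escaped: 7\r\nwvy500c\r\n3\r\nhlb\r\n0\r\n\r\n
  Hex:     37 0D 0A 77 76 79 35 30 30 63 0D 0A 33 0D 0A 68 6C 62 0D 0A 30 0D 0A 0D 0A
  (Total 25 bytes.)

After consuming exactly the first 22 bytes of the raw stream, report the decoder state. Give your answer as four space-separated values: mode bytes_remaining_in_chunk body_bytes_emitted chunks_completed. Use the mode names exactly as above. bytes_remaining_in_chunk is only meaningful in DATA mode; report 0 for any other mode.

Byte 0 = '7': mode=SIZE remaining=0 emitted=0 chunks_done=0
Byte 1 = 0x0D: mode=SIZE_CR remaining=0 emitted=0 chunks_done=0
Byte 2 = 0x0A: mode=DATA remaining=7 emitted=0 chunks_done=0
Byte 3 = 'w': mode=DATA remaining=6 emitted=1 chunks_done=0
Byte 4 = 'v': mode=DATA remaining=5 emitted=2 chunks_done=0
Byte 5 = 'y': mode=DATA remaining=4 emitted=3 chunks_done=0
Byte 6 = '5': mode=DATA remaining=3 emitted=4 chunks_done=0
Byte 7 = '0': mode=DATA remaining=2 emitted=5 chunks_done=0
Byte 8 = '0': mode=DATA remaining=1 emitted=6 chunks_done=0
Byte 9 = 'c': mode=DATA_DONE remaining=0 emitted=7 chunks_done=0
Byte 10 = 0x0D: mode=DATA_CR remaining=0 emitted=7 chunks_done=0
Byte 11 = 0x0A: mode=SIZE remaining=0 emitted=7 chunks_done=1
Byte 12 = '3': mode=SIZE remaining=0 emitted=7 chunks_done=1
Byte 13 = 0x0D: mode=SIZE_CR remaining=0 emitted=7 chunks_done=1
Byte 14 = 0x0A: mode=DATA remaining=3 emitted=7 chunks_done=1
Byte 15 = 'h': mode=DATA remaining=2 emitted=8 chunks_done=1
Byte 16 = 'l': mode=DATA remaining=1 emitted=9 chunks_done=1
Byte 17 = 'b': mode=DATA_DONE remaining=0 emitted=10 chunks_done=1
Byte 18 = 0x0D: mode=DATA_CR remaining=0 emitted=10 chunks_done=1
Byte 19 = 0x0A: mode=SIZE remaining=0 emitted=10 chunks_done=2
Byte 20 = '0': mode=SIZE remaining=0 emitted=10 chunks_done=2
Byte 21 = 0x0D: mode=SIZE_CR remaining=0 emitted=10 chunks_done=2

Answer: SIZE_CR 0 10 2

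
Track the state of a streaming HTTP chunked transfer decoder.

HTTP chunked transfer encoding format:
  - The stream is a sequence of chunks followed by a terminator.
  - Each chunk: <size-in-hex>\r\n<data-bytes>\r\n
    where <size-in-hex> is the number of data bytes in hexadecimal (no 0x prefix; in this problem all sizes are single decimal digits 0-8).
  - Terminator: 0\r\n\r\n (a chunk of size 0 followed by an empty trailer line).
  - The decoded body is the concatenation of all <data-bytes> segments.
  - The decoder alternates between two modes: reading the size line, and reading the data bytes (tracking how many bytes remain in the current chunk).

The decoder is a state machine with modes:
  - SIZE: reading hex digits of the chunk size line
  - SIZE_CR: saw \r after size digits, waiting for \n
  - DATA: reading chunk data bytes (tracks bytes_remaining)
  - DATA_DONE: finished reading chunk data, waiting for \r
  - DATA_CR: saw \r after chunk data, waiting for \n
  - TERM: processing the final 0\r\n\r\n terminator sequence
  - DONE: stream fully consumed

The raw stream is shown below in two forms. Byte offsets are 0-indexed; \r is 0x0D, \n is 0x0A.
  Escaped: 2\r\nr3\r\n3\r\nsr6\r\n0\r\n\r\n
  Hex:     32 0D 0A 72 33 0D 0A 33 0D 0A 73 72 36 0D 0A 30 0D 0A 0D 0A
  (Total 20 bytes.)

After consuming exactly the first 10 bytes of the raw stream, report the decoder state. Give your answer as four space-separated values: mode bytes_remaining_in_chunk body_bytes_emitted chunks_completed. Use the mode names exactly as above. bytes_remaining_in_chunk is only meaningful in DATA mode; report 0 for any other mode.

Byte 0 = '2': mode=SIZE remaining=0 emitted=0 chunks_done=0
Byte 1 = 0x0D: mode=SIZE_CR remaining=0 emitted=0 chunks_done=0
Byte 2 = 0x0A: mode=DATA remaining=2 emitted=0 chunks_done=0
Byte 3 = 'r': mode=DATA remaining=1 emitted=1 chunks_done=0
Byte 4 = '3': mode=DATA_DONE remaining=0 emitted=2 chunks_done=0
Byte 5 = 0x0D: mode=DATA_CR remaining=0 emitted=2 chunks_done=0
Byte 6 = 0x0A: mode=SIZE remaining=0 emitted=2 chunks_done=1
Byte 7 = '3': mode=SIZE remaining=0 emitted=2 chunks_done=1
Byte 8 = 0x0D: mode=SIZE_CR remaining=0 emitted=2 chunks_done=1
Byte 9 = 0x0A: mode=DATA remaining=3 emitted=2 chunks_done=1

Answer: DATA 3 2 1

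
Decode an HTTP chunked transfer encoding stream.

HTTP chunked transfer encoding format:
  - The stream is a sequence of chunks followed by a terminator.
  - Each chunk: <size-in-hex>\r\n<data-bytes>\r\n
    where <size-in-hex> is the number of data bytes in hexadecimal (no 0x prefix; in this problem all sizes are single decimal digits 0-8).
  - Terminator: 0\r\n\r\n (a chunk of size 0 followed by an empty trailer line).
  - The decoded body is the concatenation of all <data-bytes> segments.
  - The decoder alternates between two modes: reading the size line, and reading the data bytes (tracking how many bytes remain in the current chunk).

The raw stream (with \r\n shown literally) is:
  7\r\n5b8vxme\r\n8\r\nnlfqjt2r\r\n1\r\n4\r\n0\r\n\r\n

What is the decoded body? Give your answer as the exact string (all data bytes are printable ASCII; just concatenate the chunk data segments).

Chunk 1: stream[0..1]='7' size=0x7=7, data at stream[3..10]='5b8vxme' -> body[0..7], body so far='5b8vxme'
Chunk 2: stream[12..13]='8' size=0x8=8, data at stream[15..23]='nlfqjt2r' -> body[7..15], body so far='5b8vxmenlfqjt2r'
Chunk 3: stream[25..26]='1' size=0x1=1, data at stream[28..29]='4' -> body[15..16], body so far='5b8vxmenlfqjt2r4'
Chunk 4: stream[31..32]='0' size=0 (terminator). Final body='5b8vxmenlfqjt2r4' (16 bytes)

Answer: 5b8vxmenlfqjt2r4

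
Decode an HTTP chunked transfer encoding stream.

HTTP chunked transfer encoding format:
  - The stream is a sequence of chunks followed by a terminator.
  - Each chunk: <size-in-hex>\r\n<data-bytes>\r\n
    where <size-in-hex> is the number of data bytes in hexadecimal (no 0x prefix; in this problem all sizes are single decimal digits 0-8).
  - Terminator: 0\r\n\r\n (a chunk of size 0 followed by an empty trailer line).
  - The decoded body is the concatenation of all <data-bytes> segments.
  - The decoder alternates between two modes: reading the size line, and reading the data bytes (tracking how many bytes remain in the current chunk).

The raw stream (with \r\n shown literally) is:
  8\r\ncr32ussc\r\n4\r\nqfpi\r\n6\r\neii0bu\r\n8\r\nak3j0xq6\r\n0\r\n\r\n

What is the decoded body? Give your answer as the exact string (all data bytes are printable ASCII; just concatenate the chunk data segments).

Answer: cr32usscqfpieii0buak3j0xq6

Derivation:
Chunk 1: stream[0..1]='8' size=0x8=8, data at stream[3..11]='cr32ussc' -> body[0..8], body so far='cr32ussc'
Chunk 2: stream[13..14]='4' size=0x4=4, data at stream[16..20]='qfpi' -> body[8..12], body so far='cr32usscqfpi'
Chunk 3: stream[22..23]='6' size=0x6=6, data at stream[25..31]='eii0bu' -> body[12..18], body so far='cr32usscqfpieii0bu'
Chunk 4: stream[33..34]='8' size=0x8=8, data at stream[36..44]='ak3j0xq6' -> body[18..26], body so far='cr32usscqfpieii0buak3j0xq6'
Chunk 5: stream[46..47]='0' size=0 (terminator). Final body='cr32usscqfpieii0buak3j0xq6' (26 bytes)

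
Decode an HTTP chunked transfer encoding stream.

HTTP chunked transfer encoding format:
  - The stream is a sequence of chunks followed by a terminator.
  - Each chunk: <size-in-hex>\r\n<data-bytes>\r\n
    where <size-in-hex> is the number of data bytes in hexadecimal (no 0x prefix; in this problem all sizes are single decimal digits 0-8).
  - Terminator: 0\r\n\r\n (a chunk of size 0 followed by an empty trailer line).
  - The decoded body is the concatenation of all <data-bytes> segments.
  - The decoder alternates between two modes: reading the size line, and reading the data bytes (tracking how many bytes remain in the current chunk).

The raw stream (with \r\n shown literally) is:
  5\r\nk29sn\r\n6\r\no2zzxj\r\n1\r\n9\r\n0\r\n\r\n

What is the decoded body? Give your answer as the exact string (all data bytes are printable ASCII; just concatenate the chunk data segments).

Chunk 1: stream[0..1]='5' size=0x5=5, data at stream[3..8]='k29sn' -> body[0..5], body so far='k29sn'
Chunk 2: stream[10..11]='6' size=0x6=6, data at stream[13..19]='o2zzxj' -> body[5..11], body so far='k29sno2zzxj'
Chunk 3: stream[21..22]='1' size=0x1=1, data at stream[24..25]='9' -> body[11..12], body so far='k29sno2zzxj9'
Chunk 4: stream[27..28]='0' size=0 (terminator). Final body='k29sno2zzxj9' (12 bytes)

Answer: k29sno2zzxj9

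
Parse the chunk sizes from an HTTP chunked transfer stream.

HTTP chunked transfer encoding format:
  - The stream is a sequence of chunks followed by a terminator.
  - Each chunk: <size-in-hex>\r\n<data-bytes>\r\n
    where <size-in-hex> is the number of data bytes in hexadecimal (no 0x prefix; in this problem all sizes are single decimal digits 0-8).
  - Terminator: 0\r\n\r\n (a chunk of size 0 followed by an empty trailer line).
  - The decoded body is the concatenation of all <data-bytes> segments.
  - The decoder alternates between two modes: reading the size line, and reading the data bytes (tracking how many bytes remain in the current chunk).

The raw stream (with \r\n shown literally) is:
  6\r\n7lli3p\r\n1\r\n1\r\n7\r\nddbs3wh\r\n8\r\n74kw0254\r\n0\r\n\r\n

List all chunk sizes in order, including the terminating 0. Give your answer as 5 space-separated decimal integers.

Answer: 6 1 7 8 0

Derivation:
Chunk 1: stream[0..1]='6' size=0x6=6, data at stream[3..9]='7lli3p' -> body[0..6], body so far='7lli3p'
Chunk 2: stream[11..12]='1' size=0x1=1, data at stream[14..15]='1' -> body[6..7], body so far='7lli3p1'
Chunk 3: stream[17..18]='7' size=0x7=7, data at stream[20..27]='ddbs3wh' -> body[7..14], body so far='7lli3p1ddbs3wh'
Chunk 4: stream[29..30]='8' size=0x8=8, data at stream[32..40]='74kw0254' -> body[14..22], body so far='7lli3p1ddbs3wh74kw0254'
Chunk 5: stream[42..43]='0' size=0 (terminator). Final body='7lli3p1ddbs3wh74kw0254' (22 bytes)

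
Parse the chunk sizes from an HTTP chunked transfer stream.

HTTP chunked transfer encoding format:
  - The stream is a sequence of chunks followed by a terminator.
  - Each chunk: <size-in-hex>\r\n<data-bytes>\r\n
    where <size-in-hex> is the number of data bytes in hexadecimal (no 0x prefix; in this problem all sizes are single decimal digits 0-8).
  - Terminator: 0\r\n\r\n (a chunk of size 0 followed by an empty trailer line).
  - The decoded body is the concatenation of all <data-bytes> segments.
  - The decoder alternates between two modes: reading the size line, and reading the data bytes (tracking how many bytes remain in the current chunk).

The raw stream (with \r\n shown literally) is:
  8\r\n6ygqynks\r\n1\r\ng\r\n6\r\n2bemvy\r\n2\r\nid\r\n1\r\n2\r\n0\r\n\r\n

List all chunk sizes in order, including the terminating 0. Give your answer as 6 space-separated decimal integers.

Chunk 1: stream[0..1]='8' size=0x8=8, data at stream[3..11]='6ygqynks' -> body[0..8], body so far='6ygqynks'
Chunk 2: stream[13..14]='1' size=0x1=1, data at stream[16..17]='g' -> body[8..9], body so far='6ygqynksg'
Chunk 3: stream[19..20]='6' size=0x6=6, data at stream[22..28]='2bemvy' -> body[9..15], body so far='6ygqynksg2bemvy'
Chunk 4: stream[30..31]='2' size=0x2=2, data at stream[33..35]='id' -> body[15..17], body so far='6ygqynksg2bemvyid'
Chunk 5: stream[37..38]='1' size=0x1=1, data at stream[40..41]='2' -> body[17..18], body so far='6ygqynksg2bemvyid2'
Chunk 6: stream[43..44]='0' size=0 (terminator). Final body='6ygqynksg2bemvyid2' (18 bytes)

Answer: 8 1 6 2 1 0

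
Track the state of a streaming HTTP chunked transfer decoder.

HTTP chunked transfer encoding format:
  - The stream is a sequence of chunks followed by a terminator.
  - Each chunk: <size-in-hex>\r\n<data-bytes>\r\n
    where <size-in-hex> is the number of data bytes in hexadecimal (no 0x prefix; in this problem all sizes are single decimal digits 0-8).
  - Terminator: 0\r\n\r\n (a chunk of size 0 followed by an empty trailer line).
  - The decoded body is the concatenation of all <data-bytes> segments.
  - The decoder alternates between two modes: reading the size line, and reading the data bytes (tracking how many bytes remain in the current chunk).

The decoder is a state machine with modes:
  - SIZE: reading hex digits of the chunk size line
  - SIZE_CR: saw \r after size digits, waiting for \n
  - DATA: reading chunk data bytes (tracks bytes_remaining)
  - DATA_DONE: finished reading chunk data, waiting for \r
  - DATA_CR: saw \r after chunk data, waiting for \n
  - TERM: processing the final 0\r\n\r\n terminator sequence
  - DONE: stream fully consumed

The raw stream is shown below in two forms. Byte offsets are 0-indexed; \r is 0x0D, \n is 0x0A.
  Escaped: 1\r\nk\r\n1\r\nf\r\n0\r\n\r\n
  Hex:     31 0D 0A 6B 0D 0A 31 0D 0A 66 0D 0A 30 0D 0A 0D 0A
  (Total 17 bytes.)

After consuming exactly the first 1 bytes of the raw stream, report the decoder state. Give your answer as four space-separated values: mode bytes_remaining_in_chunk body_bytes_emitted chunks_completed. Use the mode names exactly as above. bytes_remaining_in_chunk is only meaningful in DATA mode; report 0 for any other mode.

Byte 0 = '1': mode=SIZE remaining=0 emitted=0 chunks_done=0

Answer: SIZE 0 0 0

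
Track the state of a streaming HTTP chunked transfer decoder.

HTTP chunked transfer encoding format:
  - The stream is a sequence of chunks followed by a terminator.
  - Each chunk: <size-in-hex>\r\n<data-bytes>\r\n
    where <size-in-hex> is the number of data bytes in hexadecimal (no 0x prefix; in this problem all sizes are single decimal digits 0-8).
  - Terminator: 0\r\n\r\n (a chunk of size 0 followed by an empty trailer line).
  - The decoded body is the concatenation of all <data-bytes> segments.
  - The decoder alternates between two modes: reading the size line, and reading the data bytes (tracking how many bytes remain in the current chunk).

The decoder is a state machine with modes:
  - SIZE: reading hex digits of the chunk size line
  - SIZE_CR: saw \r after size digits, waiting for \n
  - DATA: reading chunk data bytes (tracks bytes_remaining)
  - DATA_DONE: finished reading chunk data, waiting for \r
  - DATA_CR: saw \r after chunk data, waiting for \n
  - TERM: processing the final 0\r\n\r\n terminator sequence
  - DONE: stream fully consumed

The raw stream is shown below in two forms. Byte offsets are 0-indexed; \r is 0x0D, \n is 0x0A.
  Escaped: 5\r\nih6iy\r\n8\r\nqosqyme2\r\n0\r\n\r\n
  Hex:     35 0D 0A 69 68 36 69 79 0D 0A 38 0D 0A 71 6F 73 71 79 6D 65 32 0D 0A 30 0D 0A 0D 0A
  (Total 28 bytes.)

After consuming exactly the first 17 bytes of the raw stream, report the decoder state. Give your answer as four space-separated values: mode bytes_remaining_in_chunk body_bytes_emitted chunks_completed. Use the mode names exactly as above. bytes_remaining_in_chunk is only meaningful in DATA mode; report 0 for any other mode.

Byte 0 = '5': mode=SIZE remaining=0 emitted=0 chunks_done=0
Byte 1 = 0x0D: mode=SIZE_CR remaining=0 emitted=0 chunks_done=0
Byte 2 = 0x0A: mode=DATA remaining=5 emitted=0 chunks_done=0
Byte 3 = 'i': mode=DATA remaining=4 emitted=1 chunks_done=0
Byte 4 = 'h': mode=DATA remaining=3 emitted=2 chunks_done=0
Byte 5 = '6': mode=DATA remaining=2 emitted=3 chunks_done=0
Byte 6 = 'i': mode=DATA remaining=1 emitted=4 chunks_done=0
Byte 7 = 'y': mode=DATA_DONE remaining=0 emitted=5 chunks_done=0
Byte 8 = 0x0D: mode=DATA_CR remaining=0 emitted=5 chunks_done=0
Byte 9 = 0x0A: mode=SIZE remaining=0 emitted=5 chunks_done=1
Byte 10 = '8': mode=SIZE remaining=0 emitted=5 chunks_done=1
Byte 11 = 0x0D: mode=SIZE_CR remaining=0 emitted=5 chunks_done=1
Byte 12 = 0x0A: mode=DATA remaining=8 emitted=5 chunks_done=1
Byte 13 = 'q': mode=DATA remaining=7 emitted=6 chunks_done=1
Byte 14 = 'o': mode=DATA remaining=6 emitted=7 chunks_done=1
Byte 15 = 's': mode=DATA remaining=5 emitted=8 chunks_done=1
Byte 16 = 'q': mode=DATA remaining=4 emitted=9 chunks_done=1

Answer: DATA 4 9 1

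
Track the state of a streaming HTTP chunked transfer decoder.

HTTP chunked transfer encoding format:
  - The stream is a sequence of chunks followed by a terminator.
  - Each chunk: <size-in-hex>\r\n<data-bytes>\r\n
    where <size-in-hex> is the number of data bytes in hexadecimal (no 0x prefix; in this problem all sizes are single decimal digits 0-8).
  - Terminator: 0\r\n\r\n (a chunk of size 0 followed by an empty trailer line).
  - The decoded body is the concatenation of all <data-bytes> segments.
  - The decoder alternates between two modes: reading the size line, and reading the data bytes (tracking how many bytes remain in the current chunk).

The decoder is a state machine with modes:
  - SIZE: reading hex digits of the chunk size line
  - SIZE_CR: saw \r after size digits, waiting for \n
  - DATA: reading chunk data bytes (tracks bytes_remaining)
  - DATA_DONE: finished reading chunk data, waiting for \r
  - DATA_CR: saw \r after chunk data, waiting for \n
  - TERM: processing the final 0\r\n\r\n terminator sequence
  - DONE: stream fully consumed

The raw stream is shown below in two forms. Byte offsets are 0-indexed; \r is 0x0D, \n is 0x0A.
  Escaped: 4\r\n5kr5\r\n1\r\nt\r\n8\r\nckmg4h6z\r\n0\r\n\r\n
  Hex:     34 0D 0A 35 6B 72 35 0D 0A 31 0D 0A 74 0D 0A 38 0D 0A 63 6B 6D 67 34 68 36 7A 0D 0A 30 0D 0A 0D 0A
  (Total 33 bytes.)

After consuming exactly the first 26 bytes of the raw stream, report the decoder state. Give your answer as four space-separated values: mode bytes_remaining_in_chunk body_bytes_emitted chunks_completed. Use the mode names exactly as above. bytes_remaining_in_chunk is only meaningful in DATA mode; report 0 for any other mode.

Answer: DATA_DONE 0 13 2

Derivation:
Byte 0 = '4': mode=SIZE remaining=0 emitted=0 chunks_done=0
Byte 1 = 0x0D: mode=SIZE_CR remaining=0 emitted=0 chunks_done=0
Byte 2 = 0x0A: mode=DATA remaining=4 emitted=0 chunks_done=0
Byte 3 = '5': mode=DATA remaining=3 emitted=1 chunks_done=0
Byte 4 = 'k': mode=DATA remaining=2 emitted=2 chunks_done=0
Byte 5 = 'r': mode=DATA remaining=1 emitted=3 chunks_done=0
Byte 6 = '5': mode=DATA_DONE remaining=0 emitted=4 chunks_done=0
Byte 7 = 0x0D: mode=DATA_CR remaining=0 emitted=4 chunks_done=0
Byte 8 = 0x0A: mode=SIZE remaining=0 emitted=4 chunks_done=1
Byte 9 = '1': mode=SIZE remaining=0 emitted=4 chunks_done=1
Byte 10 = 0x0D: mode=SIZE_CR remaining=0 emitted=4 chunks_done=1
Byte 11 = 0x0A: mode=DATA remaining=1 emitted=4 chunks_done=1
Byte 12 = 't': mode=DATA_DONE remaining=0 emitted=5 chunks_done=1
Byte 13 = 0x0D: mode=DATA_CR remaining=0 emitted=5 chunks_done=1
Byte 14 = 0x0A: mode=SIZE remaining=0 emitted=5 chunks_done=2
Byte 15 = '8': mode=SIZE remaining=0 emitted=5 chunks_done=2
Byte 16 = 0x0D: mode=SIZE_CR remaining=0 emitted=5 chunks_done=2
Byte 17 = 0x0A: mode=DATA remaining=8 emitted=5 chunks_done=2
Byte 18 = 'c': mode=DATA remaining=7 emitted=6 chunks_done=2
Byte 19 = 'k': mode=DATA remaining=6 emitted=7 chunks_done=2
Byte 20 = 'm': mode=DATA remaining=5 emitted=8 chunks_done=2
Byte 21 = 'g': mode=DATA remaining=4 emitted=9 chunks_done=2
Byte 22 = '4': mode=DATA remaining=3 emitted=10 chunks_done=2
Byte 23 = 'h': mode=DATA remaining=2 emitted=11 chunks_done=2
Byte 24 = '6': mode=DATA remaining=1 emitted=12 chunks_done=2
Byte 25 = 'z': mode=DATA_DONE remaining=0 emitted=13 chunks_done=2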